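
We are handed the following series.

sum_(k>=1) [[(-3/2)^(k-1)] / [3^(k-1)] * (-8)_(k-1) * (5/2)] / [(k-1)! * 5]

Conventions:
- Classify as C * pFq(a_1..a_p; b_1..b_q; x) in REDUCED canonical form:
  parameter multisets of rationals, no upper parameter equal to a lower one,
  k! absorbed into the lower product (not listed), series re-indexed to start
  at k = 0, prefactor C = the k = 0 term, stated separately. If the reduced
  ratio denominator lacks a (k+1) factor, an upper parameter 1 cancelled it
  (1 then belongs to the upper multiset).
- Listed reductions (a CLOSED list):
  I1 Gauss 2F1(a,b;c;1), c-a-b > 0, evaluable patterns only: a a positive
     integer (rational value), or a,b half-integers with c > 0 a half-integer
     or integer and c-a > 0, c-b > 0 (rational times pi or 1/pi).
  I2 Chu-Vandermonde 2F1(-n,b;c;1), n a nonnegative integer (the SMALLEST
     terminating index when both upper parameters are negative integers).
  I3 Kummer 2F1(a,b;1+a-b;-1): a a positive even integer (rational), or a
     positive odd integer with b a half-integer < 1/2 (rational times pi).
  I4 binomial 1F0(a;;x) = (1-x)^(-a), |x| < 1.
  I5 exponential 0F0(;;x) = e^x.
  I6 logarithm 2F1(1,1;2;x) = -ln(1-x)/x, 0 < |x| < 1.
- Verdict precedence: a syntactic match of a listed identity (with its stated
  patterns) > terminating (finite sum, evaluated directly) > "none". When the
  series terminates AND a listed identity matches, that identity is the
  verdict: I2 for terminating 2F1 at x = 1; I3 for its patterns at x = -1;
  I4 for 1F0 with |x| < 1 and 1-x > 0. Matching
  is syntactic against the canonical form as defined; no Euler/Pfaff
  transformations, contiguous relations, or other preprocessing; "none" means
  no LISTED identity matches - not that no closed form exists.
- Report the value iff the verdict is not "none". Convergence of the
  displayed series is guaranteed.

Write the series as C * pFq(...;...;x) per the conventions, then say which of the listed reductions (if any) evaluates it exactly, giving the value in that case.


Classification (C = 1/2): 1F0 with upper {-8}, lower {-}, argument x = -1/2. Verdict (x = -1/2): the I4 binomial reduction applies (the 1F0 binomial series: exponent 8, x = -1/2). Exact value: 6561/512.

Key step: with t_0 = 1/2, the constant factors (C = 1/2) combine into one prefactor.
Adjacent-term ratio: r(k) = (-1/2) * (k-8) / [(k+1)] - rational in k, leading ratio (-1/2); with t_0 = 1/2, classification follows.


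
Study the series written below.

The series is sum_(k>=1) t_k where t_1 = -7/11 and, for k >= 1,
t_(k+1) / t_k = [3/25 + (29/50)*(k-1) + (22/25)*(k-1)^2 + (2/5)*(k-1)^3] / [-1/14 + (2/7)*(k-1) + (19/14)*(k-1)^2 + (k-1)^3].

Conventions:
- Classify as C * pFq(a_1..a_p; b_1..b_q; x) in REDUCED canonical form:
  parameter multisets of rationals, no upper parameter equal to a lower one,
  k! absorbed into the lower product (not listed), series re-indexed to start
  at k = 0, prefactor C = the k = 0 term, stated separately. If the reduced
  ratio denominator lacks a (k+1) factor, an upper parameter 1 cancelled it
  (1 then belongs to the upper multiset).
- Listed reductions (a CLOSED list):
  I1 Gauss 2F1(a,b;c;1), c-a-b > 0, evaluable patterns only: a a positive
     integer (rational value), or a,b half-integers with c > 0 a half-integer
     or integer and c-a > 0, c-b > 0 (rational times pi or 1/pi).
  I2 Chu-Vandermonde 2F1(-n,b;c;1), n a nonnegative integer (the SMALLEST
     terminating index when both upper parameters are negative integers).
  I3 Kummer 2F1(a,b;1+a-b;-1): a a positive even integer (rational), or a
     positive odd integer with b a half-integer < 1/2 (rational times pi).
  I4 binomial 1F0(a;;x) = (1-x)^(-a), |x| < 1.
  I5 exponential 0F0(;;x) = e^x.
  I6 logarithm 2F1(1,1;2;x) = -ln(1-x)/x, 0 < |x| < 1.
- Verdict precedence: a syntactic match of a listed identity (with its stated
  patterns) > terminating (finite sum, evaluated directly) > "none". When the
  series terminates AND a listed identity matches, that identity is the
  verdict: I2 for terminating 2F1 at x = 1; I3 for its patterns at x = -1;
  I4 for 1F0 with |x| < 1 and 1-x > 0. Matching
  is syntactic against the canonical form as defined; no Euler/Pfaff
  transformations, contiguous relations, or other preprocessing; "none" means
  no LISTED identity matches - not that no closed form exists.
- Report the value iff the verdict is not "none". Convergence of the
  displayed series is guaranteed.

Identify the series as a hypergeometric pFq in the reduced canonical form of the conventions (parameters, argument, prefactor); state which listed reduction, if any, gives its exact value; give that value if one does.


Key step: from the first term -7/11: factor the ratio over Q (C = -7/11): negated roots = parameters.
Consecutive-term ratio: r(k) = (2/5) * (k+1/2) (k+6/5) / [(k-1/7) (k+1)] - rational in k. x = (2/5); t_0 = -7/11; negate the roots.

The series (x = 2/5) is 2F1: upper {1/2, 6/5}, lower {-1/7}, prefactor -7/11. Verdict: none (x = 2/5): each listed identity misses the multisets {1/2, 6/5} ; {-1/7}.


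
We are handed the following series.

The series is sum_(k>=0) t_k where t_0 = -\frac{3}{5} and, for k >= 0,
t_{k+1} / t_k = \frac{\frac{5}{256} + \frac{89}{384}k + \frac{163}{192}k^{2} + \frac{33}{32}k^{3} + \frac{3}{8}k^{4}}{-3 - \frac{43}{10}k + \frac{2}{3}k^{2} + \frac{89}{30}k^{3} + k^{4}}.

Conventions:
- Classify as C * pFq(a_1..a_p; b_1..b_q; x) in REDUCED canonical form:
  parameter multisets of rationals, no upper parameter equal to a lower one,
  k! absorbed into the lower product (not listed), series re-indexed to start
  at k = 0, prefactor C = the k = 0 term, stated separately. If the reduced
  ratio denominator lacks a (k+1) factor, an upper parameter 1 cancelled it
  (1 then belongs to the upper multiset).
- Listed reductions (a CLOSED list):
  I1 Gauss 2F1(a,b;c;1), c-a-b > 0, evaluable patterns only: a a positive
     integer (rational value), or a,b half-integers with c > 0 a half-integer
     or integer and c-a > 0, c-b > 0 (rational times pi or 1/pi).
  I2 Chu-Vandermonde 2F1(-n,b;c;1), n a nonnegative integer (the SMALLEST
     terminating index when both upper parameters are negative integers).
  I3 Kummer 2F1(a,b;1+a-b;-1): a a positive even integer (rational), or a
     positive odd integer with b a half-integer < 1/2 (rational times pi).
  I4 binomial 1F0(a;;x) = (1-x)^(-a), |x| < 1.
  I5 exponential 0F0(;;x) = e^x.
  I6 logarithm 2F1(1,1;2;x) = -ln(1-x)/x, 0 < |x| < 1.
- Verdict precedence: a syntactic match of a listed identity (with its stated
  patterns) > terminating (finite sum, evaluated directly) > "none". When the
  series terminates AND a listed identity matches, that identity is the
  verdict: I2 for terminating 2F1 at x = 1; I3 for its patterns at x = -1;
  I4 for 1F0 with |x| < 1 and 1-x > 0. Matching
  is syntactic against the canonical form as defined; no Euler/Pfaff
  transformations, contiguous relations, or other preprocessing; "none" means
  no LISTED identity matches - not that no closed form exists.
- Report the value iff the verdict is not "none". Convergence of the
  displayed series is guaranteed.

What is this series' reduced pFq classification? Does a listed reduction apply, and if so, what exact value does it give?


Prefactor -\frac{3}{5}, argument \frac{3}{8}: 3F2 with upper {\frac{1}{6}, \frac{1}{4}, \frac{5}{6}} over lower {-\frac{6}{5}, \frac{5}{3}}. Verdict: no listed reduction: x = \frac{3}{8} and upper {\frac{1}{6}, \frac{1}{4}, \frac{5}{6}} fail every I1-I6 pattern.

The tell: t_0 = -\frac{3}{5} here, and cancel k + 3/2 from the displayed ratio first; then prefactor -3/5.
Step ratio: r(k) = \frac{3}{8} * (k+\frac{1}{6}) (k+\frac{1}{4}) (k+\frac{5}{6}) / [(k-\frac{6}{5}) (k+\frac{5}{3}) (k+1)] - rational in k, leading ratio \frac{3}{8}; with t_0 = -\frac{3}{5}, classification follows.


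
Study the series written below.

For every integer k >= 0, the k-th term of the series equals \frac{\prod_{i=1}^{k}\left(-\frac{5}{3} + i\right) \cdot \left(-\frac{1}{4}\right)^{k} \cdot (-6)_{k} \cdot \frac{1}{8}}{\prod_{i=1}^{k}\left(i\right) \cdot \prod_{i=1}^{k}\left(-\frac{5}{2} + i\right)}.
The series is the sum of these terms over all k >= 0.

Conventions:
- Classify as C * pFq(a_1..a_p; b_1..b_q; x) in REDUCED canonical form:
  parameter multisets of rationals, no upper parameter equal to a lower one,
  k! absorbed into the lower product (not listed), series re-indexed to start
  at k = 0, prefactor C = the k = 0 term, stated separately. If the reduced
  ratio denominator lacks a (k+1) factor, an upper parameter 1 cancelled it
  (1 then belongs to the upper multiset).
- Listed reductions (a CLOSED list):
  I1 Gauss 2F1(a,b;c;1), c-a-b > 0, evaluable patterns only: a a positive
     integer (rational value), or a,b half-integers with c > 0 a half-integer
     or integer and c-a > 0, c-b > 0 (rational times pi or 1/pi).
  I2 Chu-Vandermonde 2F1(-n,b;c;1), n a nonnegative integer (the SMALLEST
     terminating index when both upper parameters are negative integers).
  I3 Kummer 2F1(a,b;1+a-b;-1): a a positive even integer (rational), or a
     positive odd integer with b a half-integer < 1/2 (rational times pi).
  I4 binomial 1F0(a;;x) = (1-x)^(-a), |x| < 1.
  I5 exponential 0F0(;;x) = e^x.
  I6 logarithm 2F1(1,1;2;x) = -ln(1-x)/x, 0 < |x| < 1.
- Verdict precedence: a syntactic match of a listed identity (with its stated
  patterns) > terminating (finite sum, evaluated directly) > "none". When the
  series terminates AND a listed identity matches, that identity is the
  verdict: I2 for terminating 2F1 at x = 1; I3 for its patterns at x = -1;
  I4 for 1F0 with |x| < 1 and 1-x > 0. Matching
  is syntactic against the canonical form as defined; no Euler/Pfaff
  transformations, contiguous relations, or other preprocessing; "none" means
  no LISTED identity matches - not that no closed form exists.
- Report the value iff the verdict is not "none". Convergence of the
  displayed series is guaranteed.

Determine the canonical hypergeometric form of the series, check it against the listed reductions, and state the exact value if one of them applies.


At argument -\frac{1}{4}: a 2F1 with upper {-6, -\frac{2}{3}}, lower {-\frac{3}{2}}, scaled by C = \frac{1}{8}. Verdict: terminating. (-6)_k vanishes past k = 6, leaving a 7-term sum, computed directly. Exact value: \frac{27815}{209952}.

Key observation: from the first term \frac{1}{8}: the running product (prefactor 1/8) telescopes to a rising factorial.
Step ratio: r(k) = -\frac{1}{4} * (k-6) (k-\frac{2}{3}) / [(k-\frac{3}{2}) (k+1)] - rational; roots negated = parameters, x = -\frac{1}{4}, C = \frac{1}{8}.


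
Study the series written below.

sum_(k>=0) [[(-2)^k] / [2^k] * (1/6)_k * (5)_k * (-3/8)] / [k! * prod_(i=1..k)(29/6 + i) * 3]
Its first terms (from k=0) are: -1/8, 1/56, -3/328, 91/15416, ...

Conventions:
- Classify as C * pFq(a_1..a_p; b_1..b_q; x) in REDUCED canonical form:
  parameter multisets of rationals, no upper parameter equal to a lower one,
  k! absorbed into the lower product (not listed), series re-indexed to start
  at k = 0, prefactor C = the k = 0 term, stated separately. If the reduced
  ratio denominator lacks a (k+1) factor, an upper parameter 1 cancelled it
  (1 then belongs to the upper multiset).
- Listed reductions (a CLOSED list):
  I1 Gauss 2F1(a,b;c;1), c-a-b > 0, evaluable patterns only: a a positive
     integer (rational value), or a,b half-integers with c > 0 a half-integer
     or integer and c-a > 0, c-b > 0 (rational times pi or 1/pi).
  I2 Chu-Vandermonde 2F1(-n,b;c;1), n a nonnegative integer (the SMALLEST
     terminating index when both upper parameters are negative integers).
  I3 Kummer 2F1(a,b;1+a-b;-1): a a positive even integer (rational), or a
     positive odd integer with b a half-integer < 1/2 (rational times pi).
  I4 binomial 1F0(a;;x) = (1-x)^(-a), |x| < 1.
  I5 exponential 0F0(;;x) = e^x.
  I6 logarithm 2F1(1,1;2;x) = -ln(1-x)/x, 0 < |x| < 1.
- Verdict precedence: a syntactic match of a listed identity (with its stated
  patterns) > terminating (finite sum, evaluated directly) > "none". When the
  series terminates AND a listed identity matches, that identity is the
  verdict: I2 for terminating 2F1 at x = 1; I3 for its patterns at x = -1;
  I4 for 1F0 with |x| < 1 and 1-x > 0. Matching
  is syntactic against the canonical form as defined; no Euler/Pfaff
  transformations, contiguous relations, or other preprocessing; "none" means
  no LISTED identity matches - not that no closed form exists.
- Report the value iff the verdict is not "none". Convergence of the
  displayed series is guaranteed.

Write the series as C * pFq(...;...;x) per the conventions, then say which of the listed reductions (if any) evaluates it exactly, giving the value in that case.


Canonical form: C = -1/8 times 2F1 with upper {1/6, 5}, lower {35/6}, x = -1. Verdict: none (x = -1): each listed identity misses the multisets {1/6, 5} ; {35/6}.

First insight: x = (-1) and the two k-th powers (C = -1/8) combine into one argument.
Term ratio: r(k) = (-1) * (k+1/6) (k+5) / [(k+35/6) (k+1)] - rational; roots negated = parameters, x = (-1), C = -1/8.


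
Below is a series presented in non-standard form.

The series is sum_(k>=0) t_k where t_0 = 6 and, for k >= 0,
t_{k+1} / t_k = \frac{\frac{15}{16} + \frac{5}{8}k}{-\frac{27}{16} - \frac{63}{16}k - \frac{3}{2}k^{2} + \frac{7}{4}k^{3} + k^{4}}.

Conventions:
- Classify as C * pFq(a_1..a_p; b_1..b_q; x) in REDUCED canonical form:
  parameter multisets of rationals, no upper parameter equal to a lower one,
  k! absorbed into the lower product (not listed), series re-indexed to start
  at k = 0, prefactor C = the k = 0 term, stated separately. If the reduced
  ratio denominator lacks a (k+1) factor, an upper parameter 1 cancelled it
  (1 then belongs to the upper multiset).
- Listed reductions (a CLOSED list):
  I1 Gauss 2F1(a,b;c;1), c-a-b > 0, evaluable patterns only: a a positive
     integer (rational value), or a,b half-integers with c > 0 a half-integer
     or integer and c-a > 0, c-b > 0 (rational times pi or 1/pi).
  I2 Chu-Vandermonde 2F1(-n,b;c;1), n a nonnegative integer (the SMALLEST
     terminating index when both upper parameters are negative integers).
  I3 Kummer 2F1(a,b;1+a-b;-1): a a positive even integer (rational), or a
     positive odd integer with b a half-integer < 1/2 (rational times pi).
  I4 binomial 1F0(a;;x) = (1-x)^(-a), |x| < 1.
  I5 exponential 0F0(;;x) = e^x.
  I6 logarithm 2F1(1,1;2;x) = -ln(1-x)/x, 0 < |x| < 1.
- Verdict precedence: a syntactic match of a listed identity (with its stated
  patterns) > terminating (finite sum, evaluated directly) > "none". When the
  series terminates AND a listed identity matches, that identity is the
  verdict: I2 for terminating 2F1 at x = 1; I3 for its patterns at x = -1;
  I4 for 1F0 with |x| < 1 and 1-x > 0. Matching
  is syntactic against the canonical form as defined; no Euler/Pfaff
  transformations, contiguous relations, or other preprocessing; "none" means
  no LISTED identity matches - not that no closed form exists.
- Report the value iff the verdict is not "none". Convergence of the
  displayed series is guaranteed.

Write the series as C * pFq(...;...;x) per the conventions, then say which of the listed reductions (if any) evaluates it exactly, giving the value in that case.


Canonical form: C = 6 times 0F2 with upper {-}, lower {-\frac{3}{2}, \frac{3}{4}}, x = \frac{5}{8}. Verdict: none - at argument \frac{5}{8} the multisets {-} ; {-\frac{3}{2}, \frac{3}{4}} match no listed identity.

The tell: x = \frac{5}{8} and cancel k + 3/2 from the displayed ratio first; then C = 6.
Consecutive-term ratio: r(k) = \frac{5}{8} * 1 / [(k-\frac{3}{2}) (k+\frac{3}{4}) (k+1)] - rational in k, leading ratio \frac{5}{8}; with t_0 = 6, classification follows.


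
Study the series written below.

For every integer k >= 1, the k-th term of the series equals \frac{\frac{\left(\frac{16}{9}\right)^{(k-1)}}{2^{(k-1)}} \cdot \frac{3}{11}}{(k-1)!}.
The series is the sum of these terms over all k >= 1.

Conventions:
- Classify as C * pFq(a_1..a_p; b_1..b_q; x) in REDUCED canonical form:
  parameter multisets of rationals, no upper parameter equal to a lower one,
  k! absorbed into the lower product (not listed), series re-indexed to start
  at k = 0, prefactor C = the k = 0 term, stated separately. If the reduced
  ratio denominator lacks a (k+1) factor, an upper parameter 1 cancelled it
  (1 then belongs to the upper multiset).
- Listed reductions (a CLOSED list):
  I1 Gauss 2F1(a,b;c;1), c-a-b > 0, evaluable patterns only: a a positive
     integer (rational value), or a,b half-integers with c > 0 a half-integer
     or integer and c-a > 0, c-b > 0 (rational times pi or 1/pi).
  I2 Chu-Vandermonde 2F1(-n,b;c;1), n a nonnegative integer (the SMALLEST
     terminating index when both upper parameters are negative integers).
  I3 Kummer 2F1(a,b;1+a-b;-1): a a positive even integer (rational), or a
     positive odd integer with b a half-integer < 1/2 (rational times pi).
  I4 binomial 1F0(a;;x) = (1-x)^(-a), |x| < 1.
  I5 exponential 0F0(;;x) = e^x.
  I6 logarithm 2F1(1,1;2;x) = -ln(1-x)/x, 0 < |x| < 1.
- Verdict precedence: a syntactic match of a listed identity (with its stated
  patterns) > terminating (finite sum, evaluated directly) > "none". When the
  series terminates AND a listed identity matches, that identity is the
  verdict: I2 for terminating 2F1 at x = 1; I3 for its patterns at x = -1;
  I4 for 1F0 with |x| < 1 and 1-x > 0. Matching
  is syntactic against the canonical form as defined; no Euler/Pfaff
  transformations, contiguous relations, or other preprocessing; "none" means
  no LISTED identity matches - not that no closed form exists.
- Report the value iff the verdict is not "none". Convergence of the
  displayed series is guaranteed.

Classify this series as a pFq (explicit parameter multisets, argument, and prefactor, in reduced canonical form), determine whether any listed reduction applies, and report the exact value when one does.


Canonical form: C = \frac{3}{11} times 0F0 with upper {-}, lower {-}, x = \frac{8}{9}. Verdict: this is exponential (I5) (the 0F0 exponential series at x = \frac{8}{9}). Exact value: \frac{3}{11} \cdot e^{\frac{8}{9}}.

First insight: t_0 being \frac{3}{11}, the two k-th powers (C = 3/11) combine into one argument.
Term ratio: r(k) = \frac{8}{9} * 1 / [(k+1)] - rational in k. x = \frac{8}{9}; t_0 = \frac{3}{11}; negate the roots.


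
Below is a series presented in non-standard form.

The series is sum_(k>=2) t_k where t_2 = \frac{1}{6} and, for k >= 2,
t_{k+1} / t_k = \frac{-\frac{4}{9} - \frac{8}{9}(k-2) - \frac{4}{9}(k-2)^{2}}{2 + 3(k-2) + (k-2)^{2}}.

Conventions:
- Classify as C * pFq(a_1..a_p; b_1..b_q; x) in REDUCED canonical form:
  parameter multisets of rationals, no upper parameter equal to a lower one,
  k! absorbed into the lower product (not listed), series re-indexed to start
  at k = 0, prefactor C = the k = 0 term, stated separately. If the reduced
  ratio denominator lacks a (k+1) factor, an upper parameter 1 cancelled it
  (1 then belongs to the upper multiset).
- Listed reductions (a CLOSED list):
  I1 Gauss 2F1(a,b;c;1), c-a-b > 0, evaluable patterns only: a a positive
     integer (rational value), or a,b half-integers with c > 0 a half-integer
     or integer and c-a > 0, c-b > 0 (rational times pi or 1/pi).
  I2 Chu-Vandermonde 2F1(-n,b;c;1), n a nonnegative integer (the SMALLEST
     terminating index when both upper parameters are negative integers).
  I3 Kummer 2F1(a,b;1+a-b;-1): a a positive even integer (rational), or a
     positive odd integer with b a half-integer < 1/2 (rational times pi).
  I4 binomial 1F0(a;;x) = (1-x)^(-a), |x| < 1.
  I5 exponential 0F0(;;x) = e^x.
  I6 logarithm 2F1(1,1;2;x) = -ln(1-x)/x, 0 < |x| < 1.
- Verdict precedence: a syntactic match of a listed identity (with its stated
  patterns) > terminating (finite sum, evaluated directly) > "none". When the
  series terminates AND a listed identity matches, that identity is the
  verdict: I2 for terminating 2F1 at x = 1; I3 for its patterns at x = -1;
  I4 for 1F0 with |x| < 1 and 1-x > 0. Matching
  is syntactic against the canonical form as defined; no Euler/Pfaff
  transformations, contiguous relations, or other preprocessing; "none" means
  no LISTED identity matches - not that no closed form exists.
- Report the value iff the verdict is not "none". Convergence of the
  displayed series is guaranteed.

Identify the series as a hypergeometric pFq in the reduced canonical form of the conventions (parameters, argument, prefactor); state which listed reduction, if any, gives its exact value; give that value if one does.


x = -\frac{4}{9} here; the reduced form reads 2F1, upper {1, 1}, lower {2}, C = \frac{1}{6}. Verdict: the logarithmic series (I6) applies (the logarithm: parameters (1,1;2), x = -\frac{4}{9}). Exact value: \frac{3}{8} \cdot \ln\left(\frac{13}{9}\right).

Key observation: from the first term \frac{1}{6}: the expanded ratio factors over Q; prefactor 1/6, roots give parameters.
Adjacent-term ratio: r(k) = -\frac{4}{9} * (k+1) (k+1) / [(k+2) (k+1)] - poly over poly, x = -\frac{4}{9} from leading terms; C = \frac{1}{6} at k = 0.


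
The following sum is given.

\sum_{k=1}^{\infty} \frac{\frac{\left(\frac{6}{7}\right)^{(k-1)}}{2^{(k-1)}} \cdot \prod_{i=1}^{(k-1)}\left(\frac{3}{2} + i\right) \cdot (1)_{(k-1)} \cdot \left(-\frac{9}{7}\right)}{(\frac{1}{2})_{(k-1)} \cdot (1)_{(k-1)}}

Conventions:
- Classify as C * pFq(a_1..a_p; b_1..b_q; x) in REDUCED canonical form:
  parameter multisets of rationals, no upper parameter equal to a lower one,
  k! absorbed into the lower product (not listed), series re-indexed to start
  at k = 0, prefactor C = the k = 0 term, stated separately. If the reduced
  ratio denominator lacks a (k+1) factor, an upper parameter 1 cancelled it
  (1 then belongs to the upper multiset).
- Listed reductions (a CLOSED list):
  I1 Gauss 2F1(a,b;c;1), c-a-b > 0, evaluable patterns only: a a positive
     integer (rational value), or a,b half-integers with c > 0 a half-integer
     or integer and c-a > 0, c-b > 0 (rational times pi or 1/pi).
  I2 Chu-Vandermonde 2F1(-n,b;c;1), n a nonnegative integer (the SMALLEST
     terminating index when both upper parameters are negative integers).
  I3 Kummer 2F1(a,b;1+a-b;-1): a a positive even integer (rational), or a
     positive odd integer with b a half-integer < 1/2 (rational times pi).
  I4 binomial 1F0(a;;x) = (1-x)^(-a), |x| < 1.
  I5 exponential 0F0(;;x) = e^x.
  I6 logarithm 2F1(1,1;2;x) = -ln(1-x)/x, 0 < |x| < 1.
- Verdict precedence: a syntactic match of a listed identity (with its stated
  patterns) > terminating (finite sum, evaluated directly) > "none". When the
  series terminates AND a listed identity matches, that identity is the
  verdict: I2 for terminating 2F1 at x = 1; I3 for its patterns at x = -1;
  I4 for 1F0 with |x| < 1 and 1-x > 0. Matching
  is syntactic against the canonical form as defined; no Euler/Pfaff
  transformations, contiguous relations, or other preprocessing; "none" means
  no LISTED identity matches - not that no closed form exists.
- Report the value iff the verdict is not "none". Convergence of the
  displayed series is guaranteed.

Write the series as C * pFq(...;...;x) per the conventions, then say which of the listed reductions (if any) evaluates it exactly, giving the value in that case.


Prefactor -\frac{9}{7}, argument \frac{3}{7}: 2F1 with upper {1, \frac{5}{2}} over lower {\frac{1}{2}}. Verdict: none - at argument \frac{3}{7} the multisets {1, \frac{5}{2}} ; {\frac{1}{2}} match no listed identity.

Structural cue: with t_0 = -\frac{9}{7}, (1)_k (C = -9/7) is k! itself.
Step ratio: r(k) = \frac{3}{7} * (k+1) (k+\frac{5}{2}) / [(k+\frac{1}{2}) (k+1)] - rational; roots negated = parameters, x = \frac{3}{7}, C = -\frac{9}{7}.


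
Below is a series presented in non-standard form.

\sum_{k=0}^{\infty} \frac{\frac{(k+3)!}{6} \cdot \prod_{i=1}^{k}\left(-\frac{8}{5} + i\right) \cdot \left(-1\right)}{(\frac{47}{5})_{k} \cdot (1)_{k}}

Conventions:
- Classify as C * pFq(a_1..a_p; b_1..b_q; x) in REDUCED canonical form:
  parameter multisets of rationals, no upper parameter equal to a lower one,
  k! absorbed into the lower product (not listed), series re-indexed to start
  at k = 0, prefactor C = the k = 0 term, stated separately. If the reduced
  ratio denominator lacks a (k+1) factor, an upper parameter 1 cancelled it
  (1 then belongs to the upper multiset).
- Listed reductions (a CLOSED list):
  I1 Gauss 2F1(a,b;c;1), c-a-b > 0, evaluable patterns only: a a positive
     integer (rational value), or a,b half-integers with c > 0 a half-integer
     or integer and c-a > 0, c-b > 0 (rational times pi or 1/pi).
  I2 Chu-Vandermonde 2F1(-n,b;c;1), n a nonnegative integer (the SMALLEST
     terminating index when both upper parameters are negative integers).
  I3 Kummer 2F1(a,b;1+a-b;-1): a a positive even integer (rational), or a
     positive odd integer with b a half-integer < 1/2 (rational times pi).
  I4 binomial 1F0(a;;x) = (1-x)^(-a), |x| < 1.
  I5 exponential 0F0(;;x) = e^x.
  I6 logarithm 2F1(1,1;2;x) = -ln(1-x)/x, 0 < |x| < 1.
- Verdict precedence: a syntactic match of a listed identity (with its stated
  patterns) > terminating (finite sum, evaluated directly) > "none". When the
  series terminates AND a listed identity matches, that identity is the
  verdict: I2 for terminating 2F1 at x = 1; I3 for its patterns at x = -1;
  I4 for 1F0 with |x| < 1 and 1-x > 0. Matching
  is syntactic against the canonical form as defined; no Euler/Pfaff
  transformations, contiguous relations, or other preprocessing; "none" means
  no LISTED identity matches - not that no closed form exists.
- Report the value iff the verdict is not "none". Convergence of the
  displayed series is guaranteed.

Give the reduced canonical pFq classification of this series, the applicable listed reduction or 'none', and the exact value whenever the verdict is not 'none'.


At argument 1: a 2F1 with upper {-\frac{3}{5}, 4}, lower {\frac{47}{5}}, scaled by C = -1. Verdict at x = 1: Gauss (I1, integer-parameter pattern) matches (x = 1: the Gamma ratio telescopes since c-a-b = 6 > 0 and a = 4 in Z>0). Exact value: -\frac{444}{625}.

Structural cue: t_0 = -1 here, and the factorial ratio (C = -1) (k+a-1)!/(a-1)! is a rising factorial (a)_k.
Consecutive-term ratio: r(k) = 1 * (k-\frac{3}{5}) (k+4) / [(k+\frac{47}{5}) (k+1)] - poly over poly, x = 1 from leading terms; C = -1 at k = 0.


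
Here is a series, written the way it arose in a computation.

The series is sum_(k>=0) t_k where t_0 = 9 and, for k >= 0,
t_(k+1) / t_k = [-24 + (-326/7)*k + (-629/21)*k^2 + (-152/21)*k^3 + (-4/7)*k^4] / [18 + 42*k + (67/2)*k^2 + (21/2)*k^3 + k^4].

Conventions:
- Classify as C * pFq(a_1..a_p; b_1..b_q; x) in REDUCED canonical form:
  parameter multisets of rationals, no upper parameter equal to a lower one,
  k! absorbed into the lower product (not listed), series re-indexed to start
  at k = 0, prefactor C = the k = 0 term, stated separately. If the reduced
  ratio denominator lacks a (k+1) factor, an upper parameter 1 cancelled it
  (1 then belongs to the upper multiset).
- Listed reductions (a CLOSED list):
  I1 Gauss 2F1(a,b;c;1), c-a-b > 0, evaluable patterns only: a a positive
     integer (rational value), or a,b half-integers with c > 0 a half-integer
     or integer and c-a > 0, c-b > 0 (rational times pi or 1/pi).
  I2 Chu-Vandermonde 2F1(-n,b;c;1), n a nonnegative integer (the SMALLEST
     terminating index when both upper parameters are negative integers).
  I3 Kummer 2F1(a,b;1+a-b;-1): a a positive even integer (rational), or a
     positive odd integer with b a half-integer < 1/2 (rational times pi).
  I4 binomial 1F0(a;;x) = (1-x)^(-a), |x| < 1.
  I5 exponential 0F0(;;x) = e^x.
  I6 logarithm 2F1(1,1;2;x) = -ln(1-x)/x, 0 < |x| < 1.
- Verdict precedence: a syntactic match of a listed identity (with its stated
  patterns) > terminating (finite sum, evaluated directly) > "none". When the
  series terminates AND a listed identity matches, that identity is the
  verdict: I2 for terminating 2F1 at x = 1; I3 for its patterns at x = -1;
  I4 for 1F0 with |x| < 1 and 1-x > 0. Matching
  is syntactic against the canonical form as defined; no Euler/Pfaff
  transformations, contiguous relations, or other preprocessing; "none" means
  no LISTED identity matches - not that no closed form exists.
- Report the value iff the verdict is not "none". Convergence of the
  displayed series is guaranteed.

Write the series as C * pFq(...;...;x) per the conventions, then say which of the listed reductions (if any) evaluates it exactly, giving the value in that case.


Canonical form: C = 9 times 2F1 with upper {7/6, 4}, lower {2}, x = -4/7. Verdict: none. No listed pattern accepts 2F1(7/6, 4; 2; -4/7).

The tell: from the first term 9: the parameter 6 appears in both the upper and lower lists and cancels (alongside the other common factor).
Step ratio: r(k) = (-4/7) * (k+7/6) (k+4) / [(k+2) (k+1)] - poly over poly, x = (-4/7) from leading terms; C = 9 at k = 0.


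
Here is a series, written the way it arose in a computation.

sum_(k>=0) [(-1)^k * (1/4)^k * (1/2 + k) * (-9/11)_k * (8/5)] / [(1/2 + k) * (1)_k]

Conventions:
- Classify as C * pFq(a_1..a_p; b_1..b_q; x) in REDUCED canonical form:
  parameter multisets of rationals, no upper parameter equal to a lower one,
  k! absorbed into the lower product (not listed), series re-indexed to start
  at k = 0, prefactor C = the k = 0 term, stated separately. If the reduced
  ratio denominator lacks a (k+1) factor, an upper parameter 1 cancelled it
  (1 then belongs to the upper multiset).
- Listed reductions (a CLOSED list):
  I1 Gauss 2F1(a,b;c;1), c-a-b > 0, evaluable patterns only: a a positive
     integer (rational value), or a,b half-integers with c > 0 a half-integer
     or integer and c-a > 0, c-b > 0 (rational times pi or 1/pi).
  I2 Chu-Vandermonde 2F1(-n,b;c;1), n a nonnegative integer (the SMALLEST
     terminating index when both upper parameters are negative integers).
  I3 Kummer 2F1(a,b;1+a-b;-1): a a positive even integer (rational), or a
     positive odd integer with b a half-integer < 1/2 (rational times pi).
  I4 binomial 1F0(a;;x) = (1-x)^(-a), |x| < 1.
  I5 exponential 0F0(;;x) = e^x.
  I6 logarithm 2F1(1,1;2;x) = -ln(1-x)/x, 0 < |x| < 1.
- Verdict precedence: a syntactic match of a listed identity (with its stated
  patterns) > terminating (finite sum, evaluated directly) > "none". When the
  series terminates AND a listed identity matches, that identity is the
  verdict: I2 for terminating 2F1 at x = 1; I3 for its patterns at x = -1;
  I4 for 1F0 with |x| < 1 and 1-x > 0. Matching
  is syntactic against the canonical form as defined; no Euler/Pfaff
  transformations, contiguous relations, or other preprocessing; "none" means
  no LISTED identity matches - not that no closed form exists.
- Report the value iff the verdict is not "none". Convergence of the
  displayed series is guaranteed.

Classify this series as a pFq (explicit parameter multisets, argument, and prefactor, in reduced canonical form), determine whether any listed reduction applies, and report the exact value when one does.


Prefactor 8/5, argument -1/4: 1F0 with upper {-9/11} over lower {-}. Verdict: the I4 binomial reduction applies (the 1F0 binomial series: exponent 9/11, x = -1/4). Sum: (8/5) * (5/4)^(9/11).

Key step: t_0 = 8/5 here, and (1)_k (C = 8/5, x = -1/4) is k! itself.
Ratio: r(k) = (-1/4) * (k-9/11) / [(k+1)] ; factor over Q: parameters, x = (-1/4), and C = 8/5.


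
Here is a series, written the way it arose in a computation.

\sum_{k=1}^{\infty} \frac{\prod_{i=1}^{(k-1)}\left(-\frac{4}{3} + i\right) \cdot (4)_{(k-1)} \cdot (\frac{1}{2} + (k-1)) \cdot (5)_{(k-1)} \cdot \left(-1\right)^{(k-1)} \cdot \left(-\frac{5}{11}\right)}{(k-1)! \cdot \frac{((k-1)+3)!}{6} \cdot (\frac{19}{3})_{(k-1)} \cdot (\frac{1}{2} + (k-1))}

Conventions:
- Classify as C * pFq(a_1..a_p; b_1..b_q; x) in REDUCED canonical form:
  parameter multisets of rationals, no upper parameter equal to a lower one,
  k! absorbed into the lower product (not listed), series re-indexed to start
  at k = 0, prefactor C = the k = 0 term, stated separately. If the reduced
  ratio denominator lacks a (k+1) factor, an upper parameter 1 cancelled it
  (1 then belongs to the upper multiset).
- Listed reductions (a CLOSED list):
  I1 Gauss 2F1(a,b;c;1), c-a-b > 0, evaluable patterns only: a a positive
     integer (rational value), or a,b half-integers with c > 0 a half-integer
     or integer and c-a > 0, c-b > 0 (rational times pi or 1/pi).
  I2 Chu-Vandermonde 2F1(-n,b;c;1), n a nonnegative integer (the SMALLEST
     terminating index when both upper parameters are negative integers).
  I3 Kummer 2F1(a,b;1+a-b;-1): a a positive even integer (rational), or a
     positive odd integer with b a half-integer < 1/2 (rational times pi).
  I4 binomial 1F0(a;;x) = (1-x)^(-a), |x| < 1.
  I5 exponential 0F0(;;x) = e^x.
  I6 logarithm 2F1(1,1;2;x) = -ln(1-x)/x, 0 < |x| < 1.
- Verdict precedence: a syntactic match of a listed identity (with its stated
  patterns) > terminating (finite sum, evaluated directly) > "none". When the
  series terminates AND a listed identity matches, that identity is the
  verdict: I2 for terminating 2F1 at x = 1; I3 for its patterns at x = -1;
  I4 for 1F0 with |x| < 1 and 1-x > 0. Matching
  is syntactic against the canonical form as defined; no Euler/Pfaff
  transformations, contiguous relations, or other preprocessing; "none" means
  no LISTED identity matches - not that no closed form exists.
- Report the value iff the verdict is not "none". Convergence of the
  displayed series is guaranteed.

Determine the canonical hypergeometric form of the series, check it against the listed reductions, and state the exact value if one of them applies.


With C = -\frac{5}{11}: the canonical form is 2F1(-\frac{1}{3}, 5; \frac{19}{3}; -1). Verdict: none - at argument -1 the multisets {-\frac{1}{3}, 5} ; {\frac{19}{3}} match no listed identity.

Key step: with t_0 = -\frac{5}{11}, the running product (C = -5/11) telescopes to a rising factorial.
Term ratio: r(k) = -1 * (k-\frac{1}{3}) (k+5) / [(k+\frac{19}{3}) (k+1)] ; factor over Q: parameters, x = -1, and C = -\frac{5}{11}.


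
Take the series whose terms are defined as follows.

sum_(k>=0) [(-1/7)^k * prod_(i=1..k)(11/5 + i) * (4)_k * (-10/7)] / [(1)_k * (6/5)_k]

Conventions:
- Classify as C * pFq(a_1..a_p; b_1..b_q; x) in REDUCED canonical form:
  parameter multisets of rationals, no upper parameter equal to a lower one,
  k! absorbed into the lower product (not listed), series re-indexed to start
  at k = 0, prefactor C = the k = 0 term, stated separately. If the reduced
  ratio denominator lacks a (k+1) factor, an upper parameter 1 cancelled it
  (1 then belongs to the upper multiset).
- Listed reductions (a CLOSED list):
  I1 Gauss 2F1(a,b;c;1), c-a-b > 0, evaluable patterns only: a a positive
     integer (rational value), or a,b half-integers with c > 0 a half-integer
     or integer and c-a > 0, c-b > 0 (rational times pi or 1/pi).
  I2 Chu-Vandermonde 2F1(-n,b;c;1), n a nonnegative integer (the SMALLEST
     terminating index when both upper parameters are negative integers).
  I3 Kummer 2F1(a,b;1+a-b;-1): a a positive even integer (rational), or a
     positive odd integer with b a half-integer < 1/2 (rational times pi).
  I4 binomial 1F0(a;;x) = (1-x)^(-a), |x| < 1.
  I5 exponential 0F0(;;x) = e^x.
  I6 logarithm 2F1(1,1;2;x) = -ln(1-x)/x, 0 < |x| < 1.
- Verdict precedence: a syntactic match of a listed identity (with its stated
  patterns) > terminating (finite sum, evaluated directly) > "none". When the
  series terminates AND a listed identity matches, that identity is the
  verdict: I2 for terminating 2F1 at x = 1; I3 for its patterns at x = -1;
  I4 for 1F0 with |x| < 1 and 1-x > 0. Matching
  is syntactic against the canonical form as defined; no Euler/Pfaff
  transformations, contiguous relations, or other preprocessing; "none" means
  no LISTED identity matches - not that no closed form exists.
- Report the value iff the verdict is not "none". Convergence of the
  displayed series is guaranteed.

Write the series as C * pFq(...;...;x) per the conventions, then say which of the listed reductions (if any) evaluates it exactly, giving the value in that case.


Classification (C = -10/7): 2F1 with upper {16/5, 4}, lower {6/5}, argument x = -1/7. Verdict: none. No listed pattern accepts 2F1(16/5, 4; 6/5; -1/7).

Key observation: x = (-1/7) and the running product (C = -10/7) telescopes to a rising factorial.
Consecutive-term ratio: r(k) = (-1/7) * (k+16/5) (k+4) / [(k+6/5) (k+1)] - rational in k, leading ratio (-1/7); with t_0 = -10/7, classification follows.


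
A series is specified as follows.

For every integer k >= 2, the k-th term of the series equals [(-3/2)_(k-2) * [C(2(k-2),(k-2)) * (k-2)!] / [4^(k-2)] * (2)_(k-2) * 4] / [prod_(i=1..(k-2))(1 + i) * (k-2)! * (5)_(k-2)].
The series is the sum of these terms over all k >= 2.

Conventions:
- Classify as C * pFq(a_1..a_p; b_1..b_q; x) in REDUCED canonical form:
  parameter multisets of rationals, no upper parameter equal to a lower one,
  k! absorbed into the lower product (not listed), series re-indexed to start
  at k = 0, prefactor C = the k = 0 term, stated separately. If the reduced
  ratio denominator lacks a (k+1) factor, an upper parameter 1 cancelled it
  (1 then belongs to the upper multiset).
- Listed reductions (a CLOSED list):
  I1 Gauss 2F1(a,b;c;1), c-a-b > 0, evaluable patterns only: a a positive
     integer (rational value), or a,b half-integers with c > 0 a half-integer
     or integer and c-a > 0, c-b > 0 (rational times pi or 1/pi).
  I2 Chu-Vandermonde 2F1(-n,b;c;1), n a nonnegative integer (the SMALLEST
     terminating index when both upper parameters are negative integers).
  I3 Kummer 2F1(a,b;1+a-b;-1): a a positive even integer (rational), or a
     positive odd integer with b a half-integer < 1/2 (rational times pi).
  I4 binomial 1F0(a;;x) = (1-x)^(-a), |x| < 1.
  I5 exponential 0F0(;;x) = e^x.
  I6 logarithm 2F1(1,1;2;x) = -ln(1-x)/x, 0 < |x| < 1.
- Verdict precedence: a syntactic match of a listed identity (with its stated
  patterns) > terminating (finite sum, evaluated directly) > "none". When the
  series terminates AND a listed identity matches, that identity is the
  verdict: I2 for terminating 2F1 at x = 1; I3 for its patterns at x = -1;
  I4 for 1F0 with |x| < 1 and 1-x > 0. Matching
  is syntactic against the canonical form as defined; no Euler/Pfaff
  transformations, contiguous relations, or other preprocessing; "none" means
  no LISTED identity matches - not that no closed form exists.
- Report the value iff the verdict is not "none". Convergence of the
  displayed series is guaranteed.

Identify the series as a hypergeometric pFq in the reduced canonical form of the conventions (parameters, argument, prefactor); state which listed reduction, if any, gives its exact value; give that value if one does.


This is 4 * 2F1(-3/2, 1/2; 5; 1) in reduced canonical form. Verdict: this is Gauss's theorem I1 (half-integer case) (x = 1; upper {-3/2, 1/2} half-integers, c = 5 in the evaluable pattern). Its exact value is (262144/24255) / pi.

Structural cue: x = 1 and the parameter 2 appears in both the upper and lower lists and cancels.
Step ratio: r(k) = 1 * (k-3/2) (k+1/2) / [(k+5) (k+1)] - rational in k, leading ratio 1; with t_0 = 4, classification follows.


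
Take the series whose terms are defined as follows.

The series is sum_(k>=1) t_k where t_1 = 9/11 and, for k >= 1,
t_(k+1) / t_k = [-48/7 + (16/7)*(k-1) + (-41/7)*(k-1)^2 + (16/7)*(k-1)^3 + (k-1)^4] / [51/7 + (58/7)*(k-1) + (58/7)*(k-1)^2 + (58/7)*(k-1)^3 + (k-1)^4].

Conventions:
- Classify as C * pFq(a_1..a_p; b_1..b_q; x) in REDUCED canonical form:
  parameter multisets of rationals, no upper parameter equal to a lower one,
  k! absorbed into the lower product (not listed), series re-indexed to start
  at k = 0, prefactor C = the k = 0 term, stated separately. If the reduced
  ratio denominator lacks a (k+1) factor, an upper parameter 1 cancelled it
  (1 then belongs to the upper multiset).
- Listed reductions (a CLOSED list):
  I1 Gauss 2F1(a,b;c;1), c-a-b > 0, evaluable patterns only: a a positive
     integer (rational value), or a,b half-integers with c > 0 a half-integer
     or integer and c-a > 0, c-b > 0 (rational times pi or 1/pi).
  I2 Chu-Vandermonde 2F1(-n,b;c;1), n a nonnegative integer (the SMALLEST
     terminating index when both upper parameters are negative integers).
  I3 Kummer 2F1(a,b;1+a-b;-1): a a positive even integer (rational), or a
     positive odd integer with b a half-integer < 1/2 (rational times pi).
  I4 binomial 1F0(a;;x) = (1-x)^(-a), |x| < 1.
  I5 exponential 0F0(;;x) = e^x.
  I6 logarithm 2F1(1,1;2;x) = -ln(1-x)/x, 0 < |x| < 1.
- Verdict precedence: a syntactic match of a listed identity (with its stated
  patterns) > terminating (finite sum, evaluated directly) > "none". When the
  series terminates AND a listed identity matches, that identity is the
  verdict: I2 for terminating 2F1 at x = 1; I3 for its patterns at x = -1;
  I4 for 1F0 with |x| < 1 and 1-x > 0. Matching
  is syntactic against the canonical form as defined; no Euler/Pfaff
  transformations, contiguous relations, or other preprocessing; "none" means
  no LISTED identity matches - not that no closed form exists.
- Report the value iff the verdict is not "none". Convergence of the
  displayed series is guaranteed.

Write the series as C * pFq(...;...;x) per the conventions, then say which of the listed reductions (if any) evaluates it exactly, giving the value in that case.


With C = 9/11: the canonical form is 2F1(-12/7, 4; 51/7; 1). Verdict at x = 1: the Gauss summation I1 matches (x = 1: the Gamma ratio telescopes since c-a-b = 5 > 0 and a = 4 in Z>0). Its exact value is 7659/33614.

Key observation: x = 1 and the ratio is unreduced: k^2 + 1 divides both sides (C = 9/11).
Adjacent-term ratio: r(k) = 1 * (k-12/7) (k+4) / [(k+51/7) (k+1)] ; factor over Q: parameters, x = 1, and C = 9/11.
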